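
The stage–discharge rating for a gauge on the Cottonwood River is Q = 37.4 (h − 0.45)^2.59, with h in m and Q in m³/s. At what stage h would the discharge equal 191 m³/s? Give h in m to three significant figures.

2.33 m

h − h₀ = (Q/C)^(1/b) = (191/37.4)^(1/2.59) = 1.877 m
h = 0.45 + 1.877 = 2.327 m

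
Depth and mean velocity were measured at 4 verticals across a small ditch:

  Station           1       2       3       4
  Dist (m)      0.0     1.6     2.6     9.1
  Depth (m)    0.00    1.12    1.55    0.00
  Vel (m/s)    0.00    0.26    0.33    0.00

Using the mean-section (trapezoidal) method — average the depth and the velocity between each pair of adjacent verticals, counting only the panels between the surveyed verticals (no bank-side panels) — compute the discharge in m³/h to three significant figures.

4830 m³/h

Panel 1-2: Δb = 1.6 m, d̄ = (0.00+1.12)/2 = 0.56, v̄ = (0.00+0.26)/2 = 0.13 → q = 1.6×0.56×0.13 = 0.1165 m³/s
Panel 2-3: Δb = 1 m, d̄ = (1.12+1.55)/2 = 1.335, v̄ = (0.26+0.33)/2 = 0.295 → q = 1×1.335×0.295 = 0.3938 m³/s
Panel 3-4: Δb = 6.5 m, d̄ = (1.55+0.00)/2 = 0.775, v̄ = (0.33+0.00)/2 = 0.165 → q = 6.5×0.775×0.165 = 0.8312 m³/s
Q = Σ q = 1.341 m³/s
= 1.341 × 3600 = 4829 m³/h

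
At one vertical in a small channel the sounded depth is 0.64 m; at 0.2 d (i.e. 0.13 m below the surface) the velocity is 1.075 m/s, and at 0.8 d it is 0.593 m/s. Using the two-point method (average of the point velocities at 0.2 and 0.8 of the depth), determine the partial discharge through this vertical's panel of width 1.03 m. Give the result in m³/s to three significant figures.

0.550 m³/s

v̄ = (1.075 + 0.593) / 2 = 0.8340 m/s
q = v̄ × d × w = 0.8340 × 0.64 × 1.03 = 0.5498 m³/s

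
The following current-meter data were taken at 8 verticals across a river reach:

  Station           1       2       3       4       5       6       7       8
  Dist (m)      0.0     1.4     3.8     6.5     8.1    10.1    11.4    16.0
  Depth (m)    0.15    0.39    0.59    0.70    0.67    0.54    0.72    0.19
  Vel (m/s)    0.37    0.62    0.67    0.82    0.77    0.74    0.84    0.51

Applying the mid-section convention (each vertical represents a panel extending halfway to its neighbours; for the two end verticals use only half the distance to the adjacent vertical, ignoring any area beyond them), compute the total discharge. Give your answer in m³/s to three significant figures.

w_1 = (1.4 − 0.0)/2 = 0.7 m; q_1 = 0.37 × 0.15 × 0.7 = 0.03885 m³/s
w_2 = (3.8 − 0.0)/2 = 1.9 m; q_2 = 0.62 × 0.39 × 1.9 = 0.4594 m³/s
w_3 = (6.5 − 1.4)/2 = 2.55 m; q_3 = 0.67 × 0.59 × 2.55 = 1.008 m³/s
w_4 = (8.1 − 3.8)/2 = 2.15 m; q_4 = 0.82 × 0.70 × 2.15 = 1.234 m³/s
w_5 = (10.1 − 6.5)/2 = 1.8 m; q_5 = 0.77 × 0.67 × 1.8 = 0.9286 m³/s
w_6 = (11.4 − 8.1)/2 = 1.65 m; q_6 = 0.74 × 0.54 × 1.65 = 0.6593 m³/s
w_7 = (16.0 − 10.1)/2 = 2.95 m; q_7 = 0.84 × 0.72 × 2.95 = 1.784 m³/s
w_8 = (16.0 − 11.4)/2 = 2.3 m; q_8 = 0.51 × 0.19 × 2.3 = 0.2229 m³/s
Q = Σ qᵢ = 6.335 m³/s

6.34 m³/s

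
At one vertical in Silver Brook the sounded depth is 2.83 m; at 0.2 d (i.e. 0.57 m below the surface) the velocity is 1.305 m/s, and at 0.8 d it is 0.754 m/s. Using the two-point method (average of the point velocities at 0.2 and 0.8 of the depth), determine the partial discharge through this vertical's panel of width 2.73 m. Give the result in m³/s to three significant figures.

v̄ = (1.305 + 0.754) / 2 = 1.030 m/s
q = v̄ × d × w = 1.030 × 2.83 × 2.73 = 7.954 m³/s

7.95 m³/s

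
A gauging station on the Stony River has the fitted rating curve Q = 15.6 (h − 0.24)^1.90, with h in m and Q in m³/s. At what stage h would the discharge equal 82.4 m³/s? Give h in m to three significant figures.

h − h₀ = (Q/C)^(1/b) = (82.4/15.6)^(1/1.90) = 2.401 m
h = 0.24 + 2.401 = 2.641 m

2.64 m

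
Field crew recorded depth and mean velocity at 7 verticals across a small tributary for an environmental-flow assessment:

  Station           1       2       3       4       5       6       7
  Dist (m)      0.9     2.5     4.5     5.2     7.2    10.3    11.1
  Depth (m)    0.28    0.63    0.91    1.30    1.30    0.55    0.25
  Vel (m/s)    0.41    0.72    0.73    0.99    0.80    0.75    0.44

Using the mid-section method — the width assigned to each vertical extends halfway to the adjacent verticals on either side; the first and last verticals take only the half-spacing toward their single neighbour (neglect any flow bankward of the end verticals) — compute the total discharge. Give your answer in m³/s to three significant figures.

w_1 = (2.5 − 0.9)/2 = 0.8 m; q_1 = 0.41 × 0.28 × 0.8 = 0.09184 m³/s
w_2 = (4.5 − 0.9)/2 = 1.8 m; q_2 = 0.72 × 0.63 × 1.8 = 0.8165 m³/s
w_3 = (5.2 − 2.5)/2 = 1.35 m; q_3 = 0.73 × 0.91 × 1.35 = 0.8968 m³/s
w_4 = (7.2 − 4.5)/2 = 1.35 m; q_4 = 0.99 × 1.30 × 1.35 = 1.737 m³/s
w_5 = (10.3 − 5.2)/2 = 2.55 m; q_5 = 0.80 × 1.30 × 2.55 = 2.652 m³/s
w_6 = (11.1 − 7.2)/2 = 1.95 m; q_6 = 0.75 × 0.55 × 1.95 = 0.8044 m³/s
w_7 = (11.1 − 10.3)/2 = 0.4 m; q_7 = 0.44 × 0.25 × 0.4 = 0.04400 m³/s
Q = Σ qᵢ = 7.043 m³/s

7.04 m³/s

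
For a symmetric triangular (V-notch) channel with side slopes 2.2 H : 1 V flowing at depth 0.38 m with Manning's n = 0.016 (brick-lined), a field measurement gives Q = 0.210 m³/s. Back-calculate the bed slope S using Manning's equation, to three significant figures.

0.00116

A = z·y² = 2.2×0.38² = 0.3177 m²
P = 2y√(1+z²) = 2×0.38×√(1+2.2²) = 1.837 m
R = A/P = 0.3177/1.837 = 0.1730 m
S = (Q·n / (1·A·R^(2/3)))² = (0.210×0.016 / (1×0.3177×0.3104))² = 0.001161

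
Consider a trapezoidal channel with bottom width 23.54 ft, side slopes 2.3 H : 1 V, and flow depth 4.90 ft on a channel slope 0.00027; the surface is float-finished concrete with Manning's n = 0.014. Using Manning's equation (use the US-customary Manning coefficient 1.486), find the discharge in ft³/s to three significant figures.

692 ft³/s

A = (b + z·y)·y = (23.54 + 2.3×4.90)×4.90 = 170.6 ft²
P = b + 2y√(1+z²) = 23.54 + 2×4.90×√(1+2.3²) = 48.12 ft
R = A/P = 170.6/48.12 = 3.545 ft
Q = (1.486/n)·A·R^(2/3)·S^(1/2) = (1.486/0.014) × 170.6 × 3.545^(2/3) × 0.00027^(1/2) = 691.6 ft³/s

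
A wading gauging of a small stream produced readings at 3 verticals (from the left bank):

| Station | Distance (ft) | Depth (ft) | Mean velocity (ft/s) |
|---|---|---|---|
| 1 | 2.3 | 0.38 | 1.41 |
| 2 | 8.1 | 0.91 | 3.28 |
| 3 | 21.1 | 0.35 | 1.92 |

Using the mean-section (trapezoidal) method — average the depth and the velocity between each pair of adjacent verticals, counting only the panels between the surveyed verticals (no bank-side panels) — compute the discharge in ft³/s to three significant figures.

Panel 1-2: Δb = 5.8 ft, d̄ = (0.38+0.91)/2 = 0.645, v̄ = (1.41+3.28)/2 = 2.345 → q = 5.8×0.645×2.345 = 8.773 ft³/s
Panel 2-3: Δb = 13 ft, d̄ = (0.91+0.35)/2 = 0.63, v̄ = (3.28+1.92)/2 = 2.6 → q = 13×0.63×2.6 = 21.29 ft³/s
Q = Σ q = 30.07 ft³/s

30.1 ft³/s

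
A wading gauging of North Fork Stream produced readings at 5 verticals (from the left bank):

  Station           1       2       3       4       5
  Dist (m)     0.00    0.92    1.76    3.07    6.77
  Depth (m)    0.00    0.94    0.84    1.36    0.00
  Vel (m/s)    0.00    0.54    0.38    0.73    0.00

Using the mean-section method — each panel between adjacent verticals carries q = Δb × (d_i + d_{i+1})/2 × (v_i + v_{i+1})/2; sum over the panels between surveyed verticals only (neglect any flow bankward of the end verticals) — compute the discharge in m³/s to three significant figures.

Panel 1-2: Δb = 0.92 m, d̄ = (0.00+0.94)/2 = 0.47, v̄ = (0.00+0.54)/2 = 0.27 → q = 0.92×0.47×0.27 = 0.1167 m³/s
Panel 2-3: Δb = 0.84 m, d̄ = (0.94+0.84)/2 = 0.89, v̄ = (0.54+0.38)/2 = 0.46 → q = 0.84×0.89×0.46 = 0.3439 m³/s
Panel 3-4: Δb = 1.31 m, d̄ = (0.84+1.36)/2 = 1.1, v̄ = (0.38+0.73)/2 = 0.555 → q = 1.31×1.1×0.555 = 0.7998 m³/s
Panel 4-5: Δb = 3.7 m, d̄ = (1.36+0.00)/2 = 0.68, v̄ = (0.73+0.00)/2 = 0.365 → q = 3.7×0.68×0.365 = 0.9183 m³/s
Q = Σ q = 2.179 m³/s

2.18 m³/s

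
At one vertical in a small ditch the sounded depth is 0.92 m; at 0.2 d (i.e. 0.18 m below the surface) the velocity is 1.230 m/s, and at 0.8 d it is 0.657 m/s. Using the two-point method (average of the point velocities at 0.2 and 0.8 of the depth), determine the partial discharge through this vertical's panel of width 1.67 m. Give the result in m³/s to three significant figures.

1.45 m³/s

v̄ = (1.230 + 0.657) / 2 = 0.9435 m/s
q = v̄ × d × w = 0.9435 × 0.92 × 1.67 = 1.450 m³/s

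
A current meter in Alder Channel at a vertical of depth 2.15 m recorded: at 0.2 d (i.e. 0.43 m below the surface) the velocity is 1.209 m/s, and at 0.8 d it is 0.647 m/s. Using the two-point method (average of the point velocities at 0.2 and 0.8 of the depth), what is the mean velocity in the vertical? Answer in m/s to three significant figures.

v̄ = (1.209 + 0.647) / 2 = 0.9280 m/s

0.928 m/s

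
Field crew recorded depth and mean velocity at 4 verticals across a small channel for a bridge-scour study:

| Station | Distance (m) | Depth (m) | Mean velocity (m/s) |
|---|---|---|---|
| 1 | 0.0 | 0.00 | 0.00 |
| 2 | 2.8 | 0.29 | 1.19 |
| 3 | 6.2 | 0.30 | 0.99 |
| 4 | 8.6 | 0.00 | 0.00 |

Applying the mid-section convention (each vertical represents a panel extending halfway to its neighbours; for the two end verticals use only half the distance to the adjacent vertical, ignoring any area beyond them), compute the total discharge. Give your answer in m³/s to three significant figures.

w_2 = (6.2 − 0.0)/2 = 3.1 m; q_2 = 1.19 × 0.29 × 3.1 = 1.070 m³/s
w_3 = (8.6 − 2.8)/2 = 2.9 m; q_3 = 0.99 × 0.30 × 2.9 = 0.8613 m³/s
Stations 1, 4 contribute zero (depth or velocity is 0).
Q = Σ qᵢ = 1.931 m³/s

1.93 m³/s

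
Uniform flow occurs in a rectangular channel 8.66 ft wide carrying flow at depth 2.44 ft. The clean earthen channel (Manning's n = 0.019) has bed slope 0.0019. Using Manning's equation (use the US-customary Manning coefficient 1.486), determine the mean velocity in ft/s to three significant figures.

A = b·y = 8.66 × 2.44 = 21.13 ft²
P = b + 2y = 8.66 + 2×2.44 = 13.54 ft
R = A/P = 21.13/13.54 = 1.561 ft
Q = (1.486/n)·A·R^(2/3)·S^(1/2) = (1.486/0.019) × 21.13 × 1.561^(2/3) × 0.0019^(1/2) = 96.92 ft³/s
V = Q/A = 96.92/21.13 = 4.587 ft/s

4.59 ft/s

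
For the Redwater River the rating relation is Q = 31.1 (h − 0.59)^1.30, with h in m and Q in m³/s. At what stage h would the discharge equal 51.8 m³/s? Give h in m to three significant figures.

h − h₀ = (Q/C)^(1/b) = (51.8/31.1)^(1/1.30) = 1.481 m
h = 0.59 + 1.481 = 2.071 m

2.07 m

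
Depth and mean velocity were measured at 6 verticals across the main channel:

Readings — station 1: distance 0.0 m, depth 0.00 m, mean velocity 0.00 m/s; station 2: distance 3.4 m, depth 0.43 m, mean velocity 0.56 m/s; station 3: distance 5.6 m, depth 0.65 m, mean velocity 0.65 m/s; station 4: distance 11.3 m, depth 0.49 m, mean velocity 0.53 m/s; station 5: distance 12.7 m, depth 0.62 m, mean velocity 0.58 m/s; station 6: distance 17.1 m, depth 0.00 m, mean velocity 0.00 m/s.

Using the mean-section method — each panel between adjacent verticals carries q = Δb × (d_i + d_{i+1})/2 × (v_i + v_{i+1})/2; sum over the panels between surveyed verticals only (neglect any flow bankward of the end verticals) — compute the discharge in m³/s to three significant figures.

3.67 m³/s

Panel 1-2: Δb = 3.4 m, d̄ = (0.00+0.43)/2 = 0.215, v̄ = (0.00+0.56)/2 = 0.28 → q = 3.4×0.215×0.28 = 0.2047 m³/s
Panel 2-3: Δb = 2.2 m, d̄ = (0.43+0.65)/2 = 0.54, v̄ = (0.56+0.65)/2 = 0.605 → q = 2.2×0.54×0.605 = 0.7187 m³/s
Panel 3-4: Δb = 5.7 m, d̄ = (0.65+0.49)/2 = 0.57, v̄ = (0.65+0.53)/2 = 0.59 → q = 5.7×0.57×0.59 = 1.917 m³/s
Panel 4-5: Δb = 1.4 m, d̄ = (0.49+0.62)/2 = 0.555, v̄ = (0.53+0.58)/2 = 0.555 → q = 1.4×0.555×0.555 = 0.4312 m³/s
Panel 5-6: Δb = 4.4 m, d̄ = (0.62+0.00)/2 = 0.31, v̄ = (0.58+0.00)/2 = 0.29 → q = 4.4×0.31×0.29 = 0.3956 m³/s
Q = Σ q = 3.667 m³/s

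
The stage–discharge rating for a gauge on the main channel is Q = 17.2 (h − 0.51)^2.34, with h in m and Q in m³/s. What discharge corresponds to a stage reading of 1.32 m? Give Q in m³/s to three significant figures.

Q = 17.2 × (1.32 − 0.51)^2.34 = 17.2 × 0.81^2.34 = 10.50 m³/s

10.5 m³/s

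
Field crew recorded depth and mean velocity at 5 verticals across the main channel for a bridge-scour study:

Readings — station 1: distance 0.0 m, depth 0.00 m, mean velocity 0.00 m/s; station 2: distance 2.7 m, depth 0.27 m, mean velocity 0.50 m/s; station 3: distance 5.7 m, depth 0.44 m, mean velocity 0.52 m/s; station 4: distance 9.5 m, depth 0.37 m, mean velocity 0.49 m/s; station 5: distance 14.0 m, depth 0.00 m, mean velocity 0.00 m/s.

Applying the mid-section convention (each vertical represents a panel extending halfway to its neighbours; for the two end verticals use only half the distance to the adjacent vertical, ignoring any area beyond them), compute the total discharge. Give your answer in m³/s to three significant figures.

w_2 = (5.7 − 0.0)/2 = 2.85 m; q_2 = 0.50 × 0.27 × 2.85 = 0.3848 m³/s
w_3 = (9.5 − 2.7)/2 = 3.4 m; q_3 = 0.52 × 0.44 × 3.4 = 0.7779 m³/s
w_4 = (14.0 − 5.7)/2 = 4.15 m; q_4 = 0.49 × 0.37 × 4.15 = 0.7524 m³/s
Stations 1, 5 contribute zero (depth or velocity is 0).
Q = Σ qᵢ = 1.915 m³/s

1.92 m³/s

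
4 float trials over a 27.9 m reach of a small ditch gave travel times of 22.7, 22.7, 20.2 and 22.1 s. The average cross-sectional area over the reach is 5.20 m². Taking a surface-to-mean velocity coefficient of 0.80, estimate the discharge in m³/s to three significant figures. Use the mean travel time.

5.29 m³/s

t̄ = (22.7 + 22.7 + 20.2 + 22.1) / 4 = 21.925 s
v_surface = L / t̄ = 27.9 / 21.925 = 1.273 m/s
v_mean = 0.80 × 1.273 = 1.018 m/s
Q = A × v_mean = 5.20 × 1.018 = 5.294 m³/s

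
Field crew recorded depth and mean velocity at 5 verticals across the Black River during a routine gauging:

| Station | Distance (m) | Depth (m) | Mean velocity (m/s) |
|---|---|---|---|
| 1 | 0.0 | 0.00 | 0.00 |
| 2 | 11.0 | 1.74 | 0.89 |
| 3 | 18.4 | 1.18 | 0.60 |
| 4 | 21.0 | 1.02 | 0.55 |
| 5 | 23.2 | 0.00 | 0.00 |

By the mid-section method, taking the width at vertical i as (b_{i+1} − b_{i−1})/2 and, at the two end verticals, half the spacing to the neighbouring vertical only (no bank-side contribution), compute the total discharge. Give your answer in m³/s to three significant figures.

w_2 = (18.4 − 0.0)/2 = 9.2 m; q_2 = 0.89 × 1.74 × 9.2 = 14.25 m³/s
w_3 = (21.0 − 11.0)/2 = 5 m; q_3 = 0.60 × 1.18 × 5 = 3.540 m³/s
w_4 = (23.2 − 18.4)/2 = 2.4 m; q_4 = 0.55 × 1.02 × 2.4 = 1.346 m³/s
Stations 1, 5 contribute zero (depth or velocity is 0).
Q = Σ qᵢ = 19.13 m³/s

19.1 m³/s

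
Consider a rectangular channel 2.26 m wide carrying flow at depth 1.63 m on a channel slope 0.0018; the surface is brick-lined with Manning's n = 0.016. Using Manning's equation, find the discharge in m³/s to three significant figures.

7.46 m³/s

A = b·y = 2.26 × 1.63 = 3.684 m²
P = b + 2y = 2.26 + 2×1.63 = 5.520 m
R = A/P = 3.684/5.520 = 0.6674 m
Q = (1/n)·A·R^(2/3)·S^(1/2) = (1/0.016) × 3.684 × 0.6674^(2/3) × 0.0018^(1/2) = 7.460 m³/s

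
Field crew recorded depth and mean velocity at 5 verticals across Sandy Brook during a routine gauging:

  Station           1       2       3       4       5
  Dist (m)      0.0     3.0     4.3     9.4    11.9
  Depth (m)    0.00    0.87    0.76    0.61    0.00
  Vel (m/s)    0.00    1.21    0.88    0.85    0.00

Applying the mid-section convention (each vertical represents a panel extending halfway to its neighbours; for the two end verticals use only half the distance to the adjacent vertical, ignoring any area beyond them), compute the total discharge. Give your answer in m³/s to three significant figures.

6.37 m³/s

w_2 = (4.3 − 0.0)/2 = 2.15 m; q_2 = 1.21 × 0.87 × 2.15 = 2.263 m³/s
w_3 = (9.4 − 3.0)/2 = 3.2 m; q_3 = 0.88 × 0.76 × 3.2 = 2.140 m³/s
w_4 = (11.9 − 4.3)/2 = 3.8 m; q_4 = 0.85 × 0.61 × 3.8 = 1.970 m³/s
Stations 1, 5 contribute zero (depth or velocity is 0).
Q = Σ qᵢ = 6.374 m³/s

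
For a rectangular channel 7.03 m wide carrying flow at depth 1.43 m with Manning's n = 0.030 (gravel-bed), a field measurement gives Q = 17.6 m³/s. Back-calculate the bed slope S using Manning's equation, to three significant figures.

0.00270

A = b·y = 7.03 × 1.43 = 10.05 m²
P = b + 2y = 7.03 + 2×1.43 = 9.890 m
R = A/P = 10.05/9.890 = 1.016 m
S = (Q·n / (1·A·R^(2/3)))² = (17.6×0.030 / (1×10.05×1.011))² = 0.002699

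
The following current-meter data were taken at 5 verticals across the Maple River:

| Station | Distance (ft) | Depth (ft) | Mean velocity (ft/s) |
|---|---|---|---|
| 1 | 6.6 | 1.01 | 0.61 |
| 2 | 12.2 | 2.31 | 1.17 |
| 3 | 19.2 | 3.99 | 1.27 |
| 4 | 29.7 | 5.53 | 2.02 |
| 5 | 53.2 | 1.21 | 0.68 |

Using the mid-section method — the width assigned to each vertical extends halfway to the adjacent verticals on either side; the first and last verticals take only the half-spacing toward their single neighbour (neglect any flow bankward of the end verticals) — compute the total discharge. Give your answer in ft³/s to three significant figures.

w_1 = (12.2 − 6.6)/2 = 2.8 ft; q_1 = 0.61 × 1.01 × 2.8 = 1.725 ft³/s
w_2 = (19.2 − 6.6)/2 = 6.3 ft; q_2 = 1.17 × 2.31 × 6.3 = 17.03 ft³/s
w_3 = (29.7 − 12.2)/2 = 8.75 ft; q_3 = 1.27 × 3.99 × 8.75 = 44.34 ft³/s
w_4 = (53.2 − 19.2)/2 = 17 ft; q_4 = 2.02 × 5.53 × 17 = 189.9 ft³/s
w_5 = (53.2 − 29.7)/2 = 11.75 ft; q_5 = 0.68 × 1.21 × 11.75 = 9.668 ft³/s
Q = Σ qᵢ = 262.7 ft³/s

263 ft³/s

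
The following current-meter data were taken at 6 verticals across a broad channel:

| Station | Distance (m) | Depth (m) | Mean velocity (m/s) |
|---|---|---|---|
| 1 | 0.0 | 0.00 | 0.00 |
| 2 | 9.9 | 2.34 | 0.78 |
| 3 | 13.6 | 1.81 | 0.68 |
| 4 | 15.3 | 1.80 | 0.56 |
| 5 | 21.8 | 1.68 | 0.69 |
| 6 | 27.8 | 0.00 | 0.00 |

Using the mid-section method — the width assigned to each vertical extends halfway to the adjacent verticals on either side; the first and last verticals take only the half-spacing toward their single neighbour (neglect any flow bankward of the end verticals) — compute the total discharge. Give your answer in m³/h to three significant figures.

w_2 = (13.6 − 0.0)/2 = 6.8 m; q_2 = 0.78 × 2.34 × 6.8 = 12.41 m³/s
w_3 = (15.3 − 9.9)/2 = 2.7 m; q_3 = 0.68 × 1.81 × 2.7 = 3.323 m³/s
w_4 = (21.8 − 13.6)/2 = 4.1 m; q_4 = 0.56 × 1.80 × 4.1 = 4.133 m³/s
w_5 = (27.8 − 15.3)/2 = 6.25 m; q_5 = 0.69 × 1.68 × 6.25 = 7.245 m³/s
Stations 1, 6 contribute zero (depth or velocity is 0).
Q = Σ qᵢ = 27.11 m³/s
= 27.11 × 3600 = 97600 m³/h

97600 m³/h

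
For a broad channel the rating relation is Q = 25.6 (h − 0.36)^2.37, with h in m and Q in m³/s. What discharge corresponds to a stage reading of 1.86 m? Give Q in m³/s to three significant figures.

Q = 25.6 × (1.86 − 0.36)^2.37 = 25.6 × 1.5^2.37 = 66.92 m³/s

66.9 m³/s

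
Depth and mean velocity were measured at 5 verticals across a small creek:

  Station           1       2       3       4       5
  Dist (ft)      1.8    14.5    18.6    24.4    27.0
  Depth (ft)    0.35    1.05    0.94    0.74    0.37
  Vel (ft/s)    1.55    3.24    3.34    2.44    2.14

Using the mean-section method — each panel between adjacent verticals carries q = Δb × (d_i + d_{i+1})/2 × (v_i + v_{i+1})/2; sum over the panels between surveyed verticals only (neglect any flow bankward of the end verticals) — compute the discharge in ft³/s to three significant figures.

52.1 ft³/s

Panel 1-2: Δb = 12.7 ft, d̄ = (0.35+1.05)/2 = 0.7, v̄ = (1.55+3.24)/2 = 2.395 → q = 12.7×0.7×2.395 = 21.29 ft³/s
Panel 2-3: Δb = 4.1 ft, d̄ = (1.05+0.94)/2 = 0.995, v̄ = (3.24+3.34)/2 = 3.29 → q = 4.1×0.995×3.29 = 13.42 ft³/s
Panel 3-4: Δb = 5.8 ft, d̄ = (0.94+0.74)/2 = 0.84, v̄ = (3.34+2.44)/2 = 2.89 → q = 5.8×0.84×2.89 = 14.08 ft³/s
Panel 4-5: Δb = 2.6 ft, d̄ = (0.74+0.37)/2 = 0.555, v̄ = (2.44+2.14)/2 = 2.29 → q = 2.6×0.555×2.29 = 3.304 ft³/s
Q = Σ q = 52.10 ft³/s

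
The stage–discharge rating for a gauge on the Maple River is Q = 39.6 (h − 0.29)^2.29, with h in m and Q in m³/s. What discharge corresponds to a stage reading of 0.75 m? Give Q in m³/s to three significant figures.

Q = 39.6 × (0.75 − 0.29)^2.29 = 39.6 × 0.46^2.29 = 6.690 m³/s

6.69 m³/s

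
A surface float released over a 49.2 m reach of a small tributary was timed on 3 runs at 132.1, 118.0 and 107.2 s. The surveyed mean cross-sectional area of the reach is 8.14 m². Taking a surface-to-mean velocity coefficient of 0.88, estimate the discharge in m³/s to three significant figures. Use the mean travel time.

t̄ = (132.1 + 118.0 + 107.2) / 3 = 119.1 s
v_surface = L / t̄ = 49.2 / 119.1 = 0.4131 m/s
v_mean = 0.88 × 0.4131 = 0.3635 m/s
Q = A × v_mean = 8.14 × 0.3635 = 2.959 m³/s

2.96 m³/s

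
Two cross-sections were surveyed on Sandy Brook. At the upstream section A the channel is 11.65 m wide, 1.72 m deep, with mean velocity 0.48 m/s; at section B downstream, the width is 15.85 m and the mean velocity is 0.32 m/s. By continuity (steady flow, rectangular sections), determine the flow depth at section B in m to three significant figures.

1.90 m

Q = A₁V₁ = (11.65×1.72) × 0.48 = 9.618 m³/s
d₂ = Q/(b₂ V₂) = 9.618/(15.85×0.32) = 1.896 m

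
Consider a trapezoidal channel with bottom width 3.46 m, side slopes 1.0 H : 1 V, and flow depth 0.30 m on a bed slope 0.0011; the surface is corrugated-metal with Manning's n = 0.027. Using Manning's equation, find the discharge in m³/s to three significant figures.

A = (b + z·y)·y = (3.46 + 1.0×0.30)×0.30 = 1.128 m²
P = b + 2y√(1+z²) = 3.46 + 2×0.30×√(1+1.0²) = 4.309 m
R = A/P = 1.128/4.309 = 0.2618 m
Q = (1/n)·A·R^(2/3)·S^(1/2) = (1/0.027) × 1.128 × 0.2618^(2/3) × 0.0011^(1/2) = 0.5671 m³/s

0.567 m³/s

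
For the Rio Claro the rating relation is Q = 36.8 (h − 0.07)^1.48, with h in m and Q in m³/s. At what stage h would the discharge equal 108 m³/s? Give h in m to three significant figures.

2.14 m

h − h₀ = (Q/C)^(1/b) = (108/36.8)^(1/1.48) = 2.070 m
h = 0.07 + 2.070 = 2.140 m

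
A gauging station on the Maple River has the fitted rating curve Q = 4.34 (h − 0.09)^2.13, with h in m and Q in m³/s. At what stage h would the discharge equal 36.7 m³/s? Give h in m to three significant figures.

h − h₀ = (Q/C)^(1/b) = (36.7/4.34)^(1/2.13) = 2.725 m
h = 0.09 + 2.725 = 2.815 m

2.81 m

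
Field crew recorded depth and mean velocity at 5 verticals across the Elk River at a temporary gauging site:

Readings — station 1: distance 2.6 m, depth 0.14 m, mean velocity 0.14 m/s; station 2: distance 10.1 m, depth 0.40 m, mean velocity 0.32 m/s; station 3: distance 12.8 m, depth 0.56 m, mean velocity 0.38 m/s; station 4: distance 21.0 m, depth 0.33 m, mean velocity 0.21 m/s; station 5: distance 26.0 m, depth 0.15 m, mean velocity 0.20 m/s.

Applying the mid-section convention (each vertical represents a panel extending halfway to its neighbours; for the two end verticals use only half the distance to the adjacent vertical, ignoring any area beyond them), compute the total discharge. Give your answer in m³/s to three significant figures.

2.42 m³/s

w_1 = (10.1 − 2.6)/2 = 3.75 m; q_1 = 0.14 × 0.14 × 3.75 = 0.07350 m³/s
w_2 = (12.8 − 2.6)/2 = 5.1 m; q_2 = 0.32 × 0.40 × 5.1 = 0.6528 m³/s
w_3 = (21.0 − 10.1)/2 = 5.45 m; q_3 = 0.38 × 0.56 × 5.45 = 1.160 m³/s
w_4 = (26.0 − 12.8)/2 = 6.6 m; q_4 = 0.21 × 0.33 × 6.6 = 0.4574 m³/s
w_5 = (26.0 − 21.0)/2 = 2.5 m; q_5 = 0.20 × 0.15 × 2.5 = 0.07500 m³/s
Q = Σ qᵢ = 2.418 m³/s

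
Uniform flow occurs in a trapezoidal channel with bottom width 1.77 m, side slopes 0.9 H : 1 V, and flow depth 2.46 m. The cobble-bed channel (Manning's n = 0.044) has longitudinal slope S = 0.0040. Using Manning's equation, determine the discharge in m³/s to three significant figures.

15.6 m³/s

A = (b + z·y)·y = (1.77 + 0.9×2.46)×2.46 = 9.801 m²
P = b + 2y√(1+z²) = 1.77 + 2×2.46×√(1+0.9²) = 8.389 m
R = A/P = 9.801/8.389 = 1.168 m
Q = (1/n)·A·R^(2/3)·S^(1/2) = (1/0.044) × 9.801 × 1.168^(2/3) × 0.0040^(1/2) = 15.63 m³/s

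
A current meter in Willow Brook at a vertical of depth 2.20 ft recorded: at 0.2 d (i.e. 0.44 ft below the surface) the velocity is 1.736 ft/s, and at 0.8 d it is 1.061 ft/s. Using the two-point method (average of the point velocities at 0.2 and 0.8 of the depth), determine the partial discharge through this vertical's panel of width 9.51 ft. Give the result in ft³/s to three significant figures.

29.3 ft³/s

v̄ = (1.736 + 1.061) / 2 = 1.399 ft/s
q = v̄ × d × w = 1.399 × 2.20 × 9.51 = 29.26 ft³/s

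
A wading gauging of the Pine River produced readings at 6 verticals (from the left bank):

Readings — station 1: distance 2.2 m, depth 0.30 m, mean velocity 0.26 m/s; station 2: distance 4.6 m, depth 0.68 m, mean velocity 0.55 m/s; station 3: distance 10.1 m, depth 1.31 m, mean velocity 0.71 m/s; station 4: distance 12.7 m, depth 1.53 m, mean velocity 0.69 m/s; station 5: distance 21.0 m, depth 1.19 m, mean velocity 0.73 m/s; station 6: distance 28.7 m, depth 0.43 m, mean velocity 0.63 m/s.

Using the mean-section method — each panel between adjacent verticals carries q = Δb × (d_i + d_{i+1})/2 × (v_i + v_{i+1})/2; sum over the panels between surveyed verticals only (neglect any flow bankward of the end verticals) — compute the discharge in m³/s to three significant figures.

Panel 1-2: Δb = 2.4 m, d̄ = (0.30+0.68)/2 = 0.49, v̄ = (0.26+0.55)/2 = 0.405 → q = 2.4×0.49×0.405 = 0.4763 m³/s
Panel 2-3: Δb = 5.5 m, d̄ = (0.68+1.31)/2 = 0.995, v̄ = (0.55+0.71)/2 = 0.63 → q = 5.5×0.995×0.63 = 3.448 m³/s
Panel 3-4: Δb = 2.6 m, d̄ = (1.31+1.53)/2 = 1.42, v̄ = (0.71+0.69)/2 = 0.7 → q = 2.6×1.42×0.7 = 2.584 m³/s
Panel 4-5: Δb = 8.3 m, d̄ = (1.53+1.19)/2 = 1.36, v̄ = (0.69+0.73)/2 = 0.71 → q = 8.3×1.36×0.71 = 8.014 m³/s
Panel 5-6: Δb = 7.7 m, d̄ = (1.19+0.43)/2 = 0.81, v̄ = (0.73+0.63)/2 = 0.68 → q = 7.7×0.81×0.68 = 4.241 m³/s
Q = Σ q = 18.76 m³/s

18.8 m³/s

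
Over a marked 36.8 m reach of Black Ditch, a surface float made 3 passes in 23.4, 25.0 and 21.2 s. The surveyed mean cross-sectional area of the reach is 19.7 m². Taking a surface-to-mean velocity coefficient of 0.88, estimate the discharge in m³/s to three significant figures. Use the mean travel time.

27.5 m³/s

t̄ = (23.4 + 25.0 + 21.2) / 3 = 23.2 s
v_surface = L / t̄ = 36.8 / 23.2 = 1.586 m/s
v_mean = 0.88 × 1.586 = 1.396 m/s
Q = A × v_mean = 19.7 × 1.396 = 27.50 m³/s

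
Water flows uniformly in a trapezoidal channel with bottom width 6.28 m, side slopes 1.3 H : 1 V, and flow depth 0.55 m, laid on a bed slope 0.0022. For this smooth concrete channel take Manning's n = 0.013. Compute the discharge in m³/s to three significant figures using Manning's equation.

A = (b + z·y)·y = (6.28 + 1.3×0.55)×0.55 = 3.847 m²
P = b + 2y√(1+z²) = 6.28 + 2×0.55×√(1+1.3²) = 8.084 m
R = A/P = 3.847/8.084 = 0.4759 m
Q = (1/n)·A·R^(2/3)·S^(1/2) = (1/0.013) × 3.847 × 0.4759^(2/3) × 0.0022^(1/2) = 8.461 m³/s

8.46 m³/s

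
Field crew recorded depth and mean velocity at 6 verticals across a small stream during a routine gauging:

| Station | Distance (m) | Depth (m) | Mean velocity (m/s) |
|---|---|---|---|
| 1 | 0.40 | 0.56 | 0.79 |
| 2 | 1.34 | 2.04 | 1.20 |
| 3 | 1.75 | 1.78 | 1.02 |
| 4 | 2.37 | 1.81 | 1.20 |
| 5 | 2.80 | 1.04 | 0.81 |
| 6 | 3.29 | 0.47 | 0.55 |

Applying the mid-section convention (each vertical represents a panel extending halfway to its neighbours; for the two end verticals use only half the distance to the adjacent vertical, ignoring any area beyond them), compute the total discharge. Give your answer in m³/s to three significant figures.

4.39 m³/s

w_1 = (1.34 − 0.40)/2 = 0.47 m; q_1 = 0.79 × 0.56 × 0.47 = 0.2079 m³/s
w_2 = (1.75 − 0.40)/2 = 0.675 m; q_2 = 1.20 × 2.04 × 0.675 = 1.652 m³/s
w_3 = (2.37 − 1.34)/2 = 0.515 m; q_3 = 1.02 × 1.78 × 0.515 = 0.9350 m³/s
w_4 = (2.80 − 1.75)/2 = 0.525 m; q_4 = 1.20 × 1.81 × 0.525 = 1.140 m³/s
w_5 = (3.29 − 2.37)/2 = 0.46 m; q_5 = 0.81 × 1.04 × 0.46 = 0.3875 m³/s
w_6 = (3.29 − 2.80)/2 = 0.245 m; q_6 = 0.55 × 0.47 × 0.245 = 0.06333 m³/s
Q = Σ qᵢ = 4.386 m³/s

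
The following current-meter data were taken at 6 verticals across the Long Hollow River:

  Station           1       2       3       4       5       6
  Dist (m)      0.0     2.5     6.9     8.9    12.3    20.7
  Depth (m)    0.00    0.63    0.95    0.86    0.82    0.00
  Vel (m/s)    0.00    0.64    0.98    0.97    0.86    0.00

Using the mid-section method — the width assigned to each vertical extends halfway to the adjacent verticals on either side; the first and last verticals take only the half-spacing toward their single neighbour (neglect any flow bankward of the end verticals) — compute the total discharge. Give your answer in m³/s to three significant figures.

10.8 m³/s

w_2 = (6.9 − 0.0)/2 = 3.45 m; q_2 = 0.64 × 0.63 × 3.45 = 1.391 m³/s
w_3 = (8.9 − 2.5)/2 = 3.2 m; q_3 = 0.98 × 0.95 × 3.2 = 2.979 m³/s
w_4 = (12.3 − 6.9)/2 = 2.7 m; q_4 = 0.97 × 0.86 × 2.7 = 2.252 m³/s
w_5 = (20.7 − 8.9)/2 = 5.9 m; q_5 = 0.86 × 0.82 × 5.9 = 4.161 m³/s
Stations 1, 6 contribute zero (depth or velocity is 0).
Q = Σ qᵢ = 10.78 m³/s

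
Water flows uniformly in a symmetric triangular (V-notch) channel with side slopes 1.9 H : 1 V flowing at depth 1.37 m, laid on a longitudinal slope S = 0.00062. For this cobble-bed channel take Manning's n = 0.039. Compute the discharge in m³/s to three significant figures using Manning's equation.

A = z·y² = 1.9×1.37² = 3.566 m²
P = 2y√(1+z²) = 2×1.37×√(1+1.9²) = 5.883 m
R = A/P = 3.566/5.883 = 0.6062 m
Q = (1/n)·A·R^(2/3)·S^(1/2) = (1/0.039) × 3.566 × 0.6062^(2/3) × 0.00062^(1/2) = 1.631 m³/s

1.63 m³/s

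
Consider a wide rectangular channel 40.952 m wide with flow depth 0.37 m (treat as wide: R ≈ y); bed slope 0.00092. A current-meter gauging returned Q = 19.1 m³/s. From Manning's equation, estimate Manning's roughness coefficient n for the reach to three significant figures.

0.0124

A = b·y = 40.952 × 0.37 = 15.15 m²
Wide channel: R ≈ y = 0.37 m
n = (1/Q)·A·R^(2/3)·S^(1/2) = (1/19.1) × 15.15 × 0.5154 × 0.03033 = 0.01240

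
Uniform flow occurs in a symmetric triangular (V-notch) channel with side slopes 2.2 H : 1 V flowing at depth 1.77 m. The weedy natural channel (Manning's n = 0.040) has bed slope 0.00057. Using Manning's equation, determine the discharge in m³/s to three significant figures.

A = z·y² = 2.2×1.77² = 6.892 m²
P = 2y√(1+z²) = 2×1.77×√(1+2.2²) = 8.555 m
R = A/P = 6.892/8.555 = 0.8057 m
Q = (1/n)·A·R^(2/3)·S^(1/2) = (1/0.040) × 6.892 × 0.8057^(2/3) × 0.00057^(1/2) = 3.562 m³/s

3.56 m³/s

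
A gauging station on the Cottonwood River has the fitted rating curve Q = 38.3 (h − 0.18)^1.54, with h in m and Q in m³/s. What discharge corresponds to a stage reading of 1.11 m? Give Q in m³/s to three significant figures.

34.3 m³/s

Q = 38.3 × (1.11 − 0.18)^1.54 = 38.3 × 0.93^1.54 = 34.25 m³/s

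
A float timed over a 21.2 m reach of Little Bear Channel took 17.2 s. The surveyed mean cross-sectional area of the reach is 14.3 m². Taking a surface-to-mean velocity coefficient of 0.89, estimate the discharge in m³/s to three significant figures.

15.7 m³/s

v_surface = L / t̄ = 21.2 / 17.2 = 1.233 m/s
v_mean = 0.89 × 1.233 = 1.097 m/s
Q = A × v_mean = 14.3 × 1.097 = 15.69 m³/s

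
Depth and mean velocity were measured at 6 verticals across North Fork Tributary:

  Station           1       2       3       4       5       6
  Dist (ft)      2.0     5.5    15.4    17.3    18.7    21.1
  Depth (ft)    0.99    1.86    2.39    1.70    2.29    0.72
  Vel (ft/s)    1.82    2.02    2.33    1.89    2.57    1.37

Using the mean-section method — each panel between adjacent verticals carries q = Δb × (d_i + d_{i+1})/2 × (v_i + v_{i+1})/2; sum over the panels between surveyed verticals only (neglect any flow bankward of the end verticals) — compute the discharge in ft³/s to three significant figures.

Panel 1-2: Δb = 3.5 ft, d̄ = (0.99+1.86)/2 = 1.425, v̄ = (1.82+2.02)/2 = 1.92 → q = 3.5×1.425×1.92 = 9.576 ft³/s
Panel 2-3: Δb = 9.9 ft, d̄ = (1.86+2.39)/2 = 2.125, v̄ = (2.02+2.33)/2 = 2.175 → q = 9.9×2.125×2.175 = 45.76 ft³/s
Panel 3-4: Δb = 1.9 ft, d̄ = (2.39+1.70)/2 = 2.045, v̄ = (2.33+1.89)/2 = 2.11 → q = 1.9×2.045×2.11 = 8.198 ft³/s
Panel 4-5: Δb = 1.4 ft, d̄ = (1.70+2.29)/2 = 1.995, v̄ = (1.89+2.57)/2 = 2.23 → q = 1.4×1.995×2.23 = 6.228 ft³/s
Panel 5-6: Δb = 2.4 ft, d̄ = (2.29+0.72)/2 = 1.505, v̄ = (2.57+1.37)/2 = 1.97 → q = 2.4×1.505×1.97 = 7.116 ft³/s
Q = Σ q = 76.87 ft³/s

76.9 ft³/s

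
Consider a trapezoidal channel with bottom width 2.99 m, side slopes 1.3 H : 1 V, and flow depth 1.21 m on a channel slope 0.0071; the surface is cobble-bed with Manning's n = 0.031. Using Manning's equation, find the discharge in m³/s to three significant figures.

A = (b + z·y)·y = (2.99 + 1.3×1.21)×1.21 = 5.521 m²
P = b + 2y√(1+z²) = 2.99 + 2×1.21×√(1+1.3²) = 6.959 m
R = A/P = 5.521/6.959 = 0.7934 m
Q = (1/n)·A·R^(2/3)·S^(1/2) = (1/0.031) × 5.521 × 0.7934^(2/3) × 0.0071^(1/2) = 12.86 m³/s

12.9 m³/s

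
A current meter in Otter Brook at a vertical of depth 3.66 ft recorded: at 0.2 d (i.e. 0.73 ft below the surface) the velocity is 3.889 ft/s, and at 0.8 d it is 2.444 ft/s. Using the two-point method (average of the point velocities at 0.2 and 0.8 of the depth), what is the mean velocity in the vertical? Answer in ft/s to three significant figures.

v̄ = (3.889 + 2.444) / 2 = 3.167 ft/s

3.17 ft/s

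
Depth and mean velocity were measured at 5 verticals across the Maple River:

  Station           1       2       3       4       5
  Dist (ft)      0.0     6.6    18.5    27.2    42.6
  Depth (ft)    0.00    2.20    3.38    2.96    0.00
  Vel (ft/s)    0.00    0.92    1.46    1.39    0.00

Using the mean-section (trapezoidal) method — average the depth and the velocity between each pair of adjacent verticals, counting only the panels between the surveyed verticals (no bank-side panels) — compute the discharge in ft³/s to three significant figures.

98.0 ft³/s

Panel 1-2: Δb = 6.6 ft, d̄ = (0.00+2.20)/2 = 1.1, v̄ = (0.00+0.92)/2 = 0.46 → q = 6.6×1.1×0.46 = 3.340 ft³/s
Panel 2-3: Δb = 11.9 ft, d̄ = (2.20+3.38)/2 = 2.79, v̄ = (0.92+1.46)/2 = 1.19 → q = 11.9×2.79×1.19 = 39.51 ft³/s
Panel 3-4: Δb = 8.7 ft, d̄ = (3.38+2.96)/2 = 3.17, v̄ = (1.46+1.39)/2 = 1.425 → q = 8.7×3.17×1.425 = 39.30 ft³/s
Panel 4-5: Δb = 15.4 ft, d̄ = (2.96+0.00)/2 = 1.48, v̄ = (1.39+0.00)/2 = 0.695 → q = 15.4×1.48×0.695 = 15.84 ft³/s
Q = Σ q = 97.99 ft³/s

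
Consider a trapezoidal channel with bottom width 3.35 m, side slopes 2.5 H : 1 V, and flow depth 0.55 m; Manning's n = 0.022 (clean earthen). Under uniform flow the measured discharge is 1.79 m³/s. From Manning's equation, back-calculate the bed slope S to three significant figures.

0.000750

A = (b + z·y)·y = (3.35 + 2.5×0.55)×0.55 = 2.599 m²
P = b + 2y√(1+z²) = 3.35 + 2×0.55×√(1+2.5²) = 6.312 m
R = A/P = 2.599/6.312 = 0.4117 m
S = (Q·n / (1·A·R^(2/3)))² = (1.79×0.022 / (1×2.599×0.5534))² = 0.0007497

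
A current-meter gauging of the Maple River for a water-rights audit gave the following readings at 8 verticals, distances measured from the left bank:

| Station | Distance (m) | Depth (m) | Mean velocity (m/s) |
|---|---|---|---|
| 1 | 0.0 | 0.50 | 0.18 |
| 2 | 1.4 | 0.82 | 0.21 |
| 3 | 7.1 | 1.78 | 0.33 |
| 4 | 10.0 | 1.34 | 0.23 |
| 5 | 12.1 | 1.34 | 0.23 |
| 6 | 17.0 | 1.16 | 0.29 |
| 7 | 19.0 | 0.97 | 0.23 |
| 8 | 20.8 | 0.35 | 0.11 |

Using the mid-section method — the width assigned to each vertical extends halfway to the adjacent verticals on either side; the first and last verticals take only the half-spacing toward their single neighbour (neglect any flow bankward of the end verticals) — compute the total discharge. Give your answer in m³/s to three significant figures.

6.67 m³/s

w_1 = (1.4 − 0.0)/2 = 0.7 m; q_1 = 0.18 × 0.50 × 0.7 = 0.06300 m³/s
w_2 = (7.1 − 0.0)/2 = 3.55 m; q_2 = 0.21 × 0.82 × 3.55 = 0.6113 m³/s
w_3 = (10.0 − 1.4)/2 = 4.3 m; q_3 = 0.33 × 1.78 × 4.3 = 2.526 m³/s
w_4 = (12.1 − 7.1)/2 = 2.5 m; q_4 = 0.23 × 1.34 × 2.5 = 0.7705 m³/s
w_5 = (17.0 − 10.0)/2 = 3.5 m; q_5 = 0.23 × 1.34 × 3.5 = 1.079 m³/s
w_6 = (19.0 − 12.1)/2 = 3.45 m; q_6 = 0.29 × 1.16 × 3.45 = 1.161 m³/s
w_7 = (20.8 − 17.0)/2 = 1.9 m; q_7 = 0.23 × 0.97 × 1.9 = 0.4239 m³/s
w_8 = (20.8 − 19.0)/2 = 0.9 m; q_8 = 0.11 × 0.35 × 0.9 = 0.03465 m³/s
Q = Σ qᵢ = 6.668 m³/s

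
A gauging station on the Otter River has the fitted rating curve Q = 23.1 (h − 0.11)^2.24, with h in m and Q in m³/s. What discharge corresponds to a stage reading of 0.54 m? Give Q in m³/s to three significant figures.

3.49 m³/s

Q = 23.1 × (0.54 − 0.11)^2.24 = 23.1 × 0.43^2.24 = 3.488 m³/s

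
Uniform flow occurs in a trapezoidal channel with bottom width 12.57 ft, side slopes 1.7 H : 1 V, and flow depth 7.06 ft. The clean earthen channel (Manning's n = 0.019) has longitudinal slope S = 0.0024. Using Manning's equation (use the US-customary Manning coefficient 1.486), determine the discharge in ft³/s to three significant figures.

A = (b + z·y)·y = (12.57 + 1.7×7.06)×7.06 = 173.5 ft²
P = b + 2y√(1+z²) = 12.57 + 2×7.06×√(1+1.7²) = 40.42 ft
R = A/P = 173.5/40.42 = 4.292 ft
Q = (1.486/n)·A·R^(2/3)·S^(1/2) = (1.486/0.019) × 173.5 × 4.292^(2/3) × 0.0024^(1/2) = 1755 ft³/s

1760 ft³/s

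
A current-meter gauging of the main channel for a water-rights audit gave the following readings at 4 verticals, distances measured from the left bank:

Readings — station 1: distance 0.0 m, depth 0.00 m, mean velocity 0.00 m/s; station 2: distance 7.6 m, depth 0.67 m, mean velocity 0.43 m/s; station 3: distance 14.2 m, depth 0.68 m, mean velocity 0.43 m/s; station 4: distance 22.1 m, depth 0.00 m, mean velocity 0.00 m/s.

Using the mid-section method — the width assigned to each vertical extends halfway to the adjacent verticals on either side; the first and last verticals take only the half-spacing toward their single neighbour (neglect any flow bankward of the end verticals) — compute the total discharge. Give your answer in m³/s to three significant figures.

w_2 = (14.2 − 0.0)/2 = 7.1 m; q_2 = 0.43 × 0.67 × 7.1 = 2.046 m³/s
w_3 = (22.1 − 7.6)/2 = 7.25 m; q_3 = 0.43 × 0.68 × 7.25 = 2.120 m³/s
Stations 1, 4 contribute zero (depth or velocity is 0).
Q = Σ qᵢ = 4.165 m³/s

4.17 m³/s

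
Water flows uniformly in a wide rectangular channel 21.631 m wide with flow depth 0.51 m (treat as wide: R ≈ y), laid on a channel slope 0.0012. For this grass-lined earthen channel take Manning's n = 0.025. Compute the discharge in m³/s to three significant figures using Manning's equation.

A = b·y = 21.631 × 0.51 = 11.03 m²
Wide channel: R ≈ y = 0.51 m
Q = (1/n)·A·R^(2/3)·S^(1/2) = (1/0.025) × 11.03 × 0.5100^(2/3) × 0.0012^(1/2) = 9.758 m³/s

9.76 m³/s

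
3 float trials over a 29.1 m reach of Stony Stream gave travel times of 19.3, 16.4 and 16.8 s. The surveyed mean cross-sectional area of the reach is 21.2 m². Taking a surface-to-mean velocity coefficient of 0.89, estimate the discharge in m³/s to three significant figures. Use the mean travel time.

31.4 m³/s

t̄ = (19.3 + 16.4 + 16.8) / 3 = 17.5 s
v_surface = L / t̄ = 29.1 / 17.5 = 1.663 m/s
v_mean = 0.89 × 1.663 = 1.480 m/s
Q = A × v_mean = 21.2 × 1.480 = 31.37 m³/s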